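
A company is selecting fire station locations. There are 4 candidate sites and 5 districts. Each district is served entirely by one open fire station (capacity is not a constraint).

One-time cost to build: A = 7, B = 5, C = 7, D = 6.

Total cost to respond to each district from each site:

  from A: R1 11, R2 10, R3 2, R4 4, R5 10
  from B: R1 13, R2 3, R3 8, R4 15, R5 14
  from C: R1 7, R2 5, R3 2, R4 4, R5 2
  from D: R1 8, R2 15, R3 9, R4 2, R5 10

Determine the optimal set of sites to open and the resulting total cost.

For any fixed open set, each district goes to its cheapest open site; total = fixed + service.
{C}: R1→C 7, R2→C 5, R3→C 2, R4→C 4, R5→C 2. Service 20; fixed 7; total 27.
{B, C}: R1→C 7, R2→B 3, R3→C 2, R4→C 4, R5→C 2. Service 18; fixed 12; total 30.
{C, D}: R1→C 7, R2→C 5, R3→C 2, R4→D 2, R5→C 2. Service 18; fixed 13; total 31.
{A, B, C, D}: service 16 + fixed 25 = 41
No other subset beats 27.

Open C only; minimum total cost 27.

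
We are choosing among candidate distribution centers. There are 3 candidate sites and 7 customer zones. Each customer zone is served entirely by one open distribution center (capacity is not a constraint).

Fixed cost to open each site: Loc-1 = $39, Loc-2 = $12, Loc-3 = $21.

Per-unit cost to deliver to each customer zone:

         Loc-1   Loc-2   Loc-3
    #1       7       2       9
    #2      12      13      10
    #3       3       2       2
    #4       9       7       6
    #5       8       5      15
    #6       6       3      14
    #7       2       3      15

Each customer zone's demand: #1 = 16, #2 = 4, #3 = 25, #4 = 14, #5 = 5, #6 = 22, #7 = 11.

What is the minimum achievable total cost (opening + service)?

For any fixed open set, each customer zone goes to its cheapest open site; total = fixed + service.
{Loc-2, Loc-3}: #1→Loc-2 2·16=32, #2→Loc-3 10·4=40, #3→Loc-2 2·25=50, #4→Loc-3 6·14=84, #5→Loc-2 5·5=25, #6→Loc-2 3·22=66, #7→Loc-2 3·11=33. Service 330; fixed 33; total 363.
{Loc-2}: #1→Loc-2 2·16=32, #2→Loc-2 13·4=52, #3→Loc-2 2·25=50, #4→Loc-2 7·14=98, #5→Loc-2 5·5=25, #6→Loc-2 3·22=66, #7→Loc-2 3·11=33. Service 356; fixed 12; total 368.
{Loc-1, Loc-2, Loc-3}: service 319 + fixed 72 = 391
No other subset beats 363.

Minimum total cost: 363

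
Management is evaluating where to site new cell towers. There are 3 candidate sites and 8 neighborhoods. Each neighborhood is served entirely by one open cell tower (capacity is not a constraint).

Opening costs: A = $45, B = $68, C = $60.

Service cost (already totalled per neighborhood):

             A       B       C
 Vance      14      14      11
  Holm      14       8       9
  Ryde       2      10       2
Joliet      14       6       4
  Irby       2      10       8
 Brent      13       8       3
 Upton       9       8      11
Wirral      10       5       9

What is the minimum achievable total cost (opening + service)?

For any fixed open set, each neighborhood goes to its cheapest open site; total = fixed + service.
{C}: Vance→C 11, Holm→C 9, Ryde→C 2, Joliet→C 4, Irby→C 8, Brent→C 3, Upton→C 11, Wirral→C 9. Service 57; fixed 60; total 117.
{A}: Vance→A 14, Holm→A 14, Ryde→A 2, Joliet→A 14, Irby→A 2, Brent→A 13, Upton→A 9, Wirral→A 10. Service 78; fixed 45; total 123.
{B}: Vance→B 14, Holm→B 8, Ryde→B 10, Joliet→B 6, Irby→B 10, Brent→B 8, Upton→B 8, Wirral→B 5. Service 69; fixed 68; total 137.
{A, B, C}: service 43 + fixed 173 = 216
(All 7 nonempty subsets were checked; C only is lowest.)

Minimum total cost: 117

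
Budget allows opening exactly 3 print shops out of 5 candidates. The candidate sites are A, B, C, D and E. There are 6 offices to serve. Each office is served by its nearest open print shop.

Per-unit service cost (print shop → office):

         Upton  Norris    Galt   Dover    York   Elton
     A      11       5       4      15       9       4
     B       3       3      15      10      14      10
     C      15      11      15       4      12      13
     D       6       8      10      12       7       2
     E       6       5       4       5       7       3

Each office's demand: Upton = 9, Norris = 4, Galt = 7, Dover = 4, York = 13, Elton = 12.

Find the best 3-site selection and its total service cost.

With exactly 3 open, each office uses its cheapest among the chosen.
{B, D, E}: Upton→B 3·9=27, Norris→B 3·4=12, Galt→E 4·7=28, Dover→E 5·4=20, York→D 7·13=91, Elton→D 2·12=24. Service cost 202.
{B, C, E}: service cost 210
{A, B, E}: service cost 214
Among all 10 size-3 choices, {B, D, E} is lowest.

Choose B, D and E; total service cost 202.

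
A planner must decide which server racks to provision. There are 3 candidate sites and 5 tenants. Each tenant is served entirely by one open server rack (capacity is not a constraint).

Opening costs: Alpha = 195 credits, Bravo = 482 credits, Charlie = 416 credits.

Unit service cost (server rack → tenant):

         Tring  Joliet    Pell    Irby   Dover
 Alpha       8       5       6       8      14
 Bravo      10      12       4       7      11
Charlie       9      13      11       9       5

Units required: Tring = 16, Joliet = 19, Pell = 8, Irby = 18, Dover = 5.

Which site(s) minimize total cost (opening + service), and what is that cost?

Open Alpha only; minimum total cost 680.

For any fixed open set, each tenant goes to its cheapest open site; total = fixed + service.
{Alpha}: Tring→Alpha 8·16=128, Joliet→Alpha 5·19=95, Pell→Alpha 6·8=48, Irby→Alpha 8·18=144, Dover→Alpha 14·5=70. Service 485; fixed 195; total 680.
{Alpha, Charlie}: service 440 + fixed 611 = 1051
{Charlie}: Tring→Charlie 9·16=144, Joliet→Charlie 13·19=247, Pell→Charlie 11·8=88, Irby→Charlie 9·18=162, Dover→Charlie 5·5=25. Service 666; fixed 416; total 1082.
{Alpha, Bravo, Charlie}: Tring→Alpha 8·16=128, Joliet→Alpha 5·19=95, Pell→Bravo 4·8=32, Irby→Bravo 7·18=126, Dover→Charlie 5·5=25. Service 406; fixed 1093; total 1499.
(All 7 nonempty subsets were checked; Alpha only is lowest.)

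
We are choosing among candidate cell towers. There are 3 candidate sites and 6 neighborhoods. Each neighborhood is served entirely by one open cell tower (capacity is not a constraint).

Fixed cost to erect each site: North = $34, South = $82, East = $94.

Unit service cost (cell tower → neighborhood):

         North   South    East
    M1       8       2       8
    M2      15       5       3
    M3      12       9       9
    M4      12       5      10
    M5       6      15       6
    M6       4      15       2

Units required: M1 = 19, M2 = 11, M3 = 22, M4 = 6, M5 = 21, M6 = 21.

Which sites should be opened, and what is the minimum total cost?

Open South and East; minimum total cost 643.

For any fixed open set, each neighborhood goes to its cheapest open site; total = fixed + service.
{South, East}: M1→South 2·19=38, M2→East 3·11=33, M3→South 9·22=198, M4→South 5·6=30, M5→East 6·21=126, M6→East 2·21=42. Service 467; fixed 176; total 643.
{North, South}: service 531 + fixed 116 = 647
{North, South, East}: service 467 + fixed 210 = 677
{North}: M1→North 8·19=152, M2→North 15·11=165, M3→North 12·22=264, M4→North 12·6=72, M5→North 6·21=126, M6→North 4·21=84. Service 863; fixed 34; total 897.
No other subset beats 643.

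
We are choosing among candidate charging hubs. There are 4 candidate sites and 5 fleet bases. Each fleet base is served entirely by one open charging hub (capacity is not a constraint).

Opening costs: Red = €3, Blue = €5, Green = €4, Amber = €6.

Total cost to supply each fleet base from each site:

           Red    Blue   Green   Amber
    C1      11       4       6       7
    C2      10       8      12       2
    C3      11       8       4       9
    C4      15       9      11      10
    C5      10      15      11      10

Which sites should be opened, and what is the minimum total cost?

For any fixed open set, each fleet base goes to its cheapest open site; total = fixed + service.
{Green, Amber}: C1→Green 6, C2→Amber 2, C3→Green 4, C4→Amber 10, C5→Amber 10. Service 32; fixed 10; total 42.
{Blue, Green, Amber}: C1→Blue 4, C2→Amber 2, C3→Green 4, C4→Blue 9, C5→Amber 10. Service 29; fixed 15; total 44.
{Blue, Amber}: C1→Blue 4, C2→Amber 2, C3→Blue 8, C4→Blue 9, C5→Amber 10. Service 33; fixed 11; total 44.
{Red, Blue, Green, Amber}: service 29 + fixed 18 = 47
No other subset beats 42.

Open Green and Amber; minimum total cost 42.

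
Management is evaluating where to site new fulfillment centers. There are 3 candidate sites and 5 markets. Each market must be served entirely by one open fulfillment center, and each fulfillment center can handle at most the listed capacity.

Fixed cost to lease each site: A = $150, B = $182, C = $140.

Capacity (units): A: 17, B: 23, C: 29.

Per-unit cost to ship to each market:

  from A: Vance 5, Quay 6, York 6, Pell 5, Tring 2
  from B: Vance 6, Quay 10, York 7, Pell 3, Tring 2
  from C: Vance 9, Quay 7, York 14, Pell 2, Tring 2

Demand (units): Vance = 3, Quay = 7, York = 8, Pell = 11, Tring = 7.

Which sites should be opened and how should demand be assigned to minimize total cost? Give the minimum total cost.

Minimum total cost: 438

Open {A, C}: Vance→A 5·3=15, Quay→C 7·7=49, York→A 6·8=48, Pell→C 2·11=22, Tring→C 2·7=14.
Loads: A carries 11/17, C carries 25/29. Service 148; fixed 290; total 438.
Next best feasible plan costs 443.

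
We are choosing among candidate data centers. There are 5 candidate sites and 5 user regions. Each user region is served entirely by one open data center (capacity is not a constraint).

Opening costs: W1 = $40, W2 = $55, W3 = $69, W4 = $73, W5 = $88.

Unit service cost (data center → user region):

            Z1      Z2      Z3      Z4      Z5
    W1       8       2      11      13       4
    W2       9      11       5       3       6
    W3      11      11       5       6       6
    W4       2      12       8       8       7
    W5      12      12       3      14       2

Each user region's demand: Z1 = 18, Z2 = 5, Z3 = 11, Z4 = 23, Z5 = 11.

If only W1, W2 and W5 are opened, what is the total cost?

Each user region is assigned to its cheapest site among the open ones.
{W1, W2, W5}: Z1→W1 8·18=144, Z2→W1 2·5=10, Z3→W5 3·11=33, Z4→W2 3·23=69, Z5→W5 2·11=22. Service 278; fixed 183; total 461.

Total cost: 461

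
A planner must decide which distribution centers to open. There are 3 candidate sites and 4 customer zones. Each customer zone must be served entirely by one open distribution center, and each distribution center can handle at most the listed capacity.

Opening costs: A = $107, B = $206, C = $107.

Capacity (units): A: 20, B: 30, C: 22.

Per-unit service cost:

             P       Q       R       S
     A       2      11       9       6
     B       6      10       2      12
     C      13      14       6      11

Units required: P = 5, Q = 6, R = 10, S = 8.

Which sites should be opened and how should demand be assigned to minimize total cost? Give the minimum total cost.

Open {A, C}: P→A 2·5=10, Q→A 11·6=66, R→C 6·10=60, S→A 6·8=48.
Loads: A carries 19/20, C carries 10/22. Service 184; fixed 214; total 398.
Next best feasible plan costs 412.

Minimum total cost: 398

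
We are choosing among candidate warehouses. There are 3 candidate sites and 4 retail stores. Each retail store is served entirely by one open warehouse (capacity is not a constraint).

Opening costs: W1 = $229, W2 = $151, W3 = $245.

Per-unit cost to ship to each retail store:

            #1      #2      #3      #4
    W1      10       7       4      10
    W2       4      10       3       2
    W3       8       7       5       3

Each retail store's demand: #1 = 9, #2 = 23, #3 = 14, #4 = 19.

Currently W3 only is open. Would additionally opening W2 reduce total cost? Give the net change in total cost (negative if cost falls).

No — net change +68 (cost rises by 68).

Current service cost with {W3}: 360.
Adding W2: each retail store re-picks its cheapest; new service cost 277, saving 83.
Extra fixed cost: 151. Net change = 151 − 83 = 68.
(Totals: 605 → 673.)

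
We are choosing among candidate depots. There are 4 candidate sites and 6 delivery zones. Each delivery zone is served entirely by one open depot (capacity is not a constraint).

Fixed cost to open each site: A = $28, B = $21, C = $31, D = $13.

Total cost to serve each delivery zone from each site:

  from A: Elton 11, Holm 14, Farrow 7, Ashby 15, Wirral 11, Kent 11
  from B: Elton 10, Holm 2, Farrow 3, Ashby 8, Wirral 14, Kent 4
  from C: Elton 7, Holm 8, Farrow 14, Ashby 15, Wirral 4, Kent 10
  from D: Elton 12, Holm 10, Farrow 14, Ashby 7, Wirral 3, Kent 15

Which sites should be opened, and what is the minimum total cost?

For any fixed open set, each delivery zone goes to its cheapest open site; total = fixed + service.
{B}: Elton→B 10, Holm→B 2, Farrow→B 3, Ashby→B 8, Wirral→B 14, Kent→B 4. Service 41; fixed 21; total 62.
{B, D}: service 29 + fixed 34 = 63
{D}: Elton→D 12, Holm→D 10, Farrow→D 14, Ashby→D 7, Wirral→D 3, Kent→D 15. Service 61; fixed 13; total 74.
{A, B, C, D}: Elton→C 7, Holm→B 2, Farrow→B 3, Ashby→D 7, Wirral→D 3, Kent→B 4. Service 26; fixed 93; total 119.
No other subset beats 62.

Open B only; minimum total cost 62.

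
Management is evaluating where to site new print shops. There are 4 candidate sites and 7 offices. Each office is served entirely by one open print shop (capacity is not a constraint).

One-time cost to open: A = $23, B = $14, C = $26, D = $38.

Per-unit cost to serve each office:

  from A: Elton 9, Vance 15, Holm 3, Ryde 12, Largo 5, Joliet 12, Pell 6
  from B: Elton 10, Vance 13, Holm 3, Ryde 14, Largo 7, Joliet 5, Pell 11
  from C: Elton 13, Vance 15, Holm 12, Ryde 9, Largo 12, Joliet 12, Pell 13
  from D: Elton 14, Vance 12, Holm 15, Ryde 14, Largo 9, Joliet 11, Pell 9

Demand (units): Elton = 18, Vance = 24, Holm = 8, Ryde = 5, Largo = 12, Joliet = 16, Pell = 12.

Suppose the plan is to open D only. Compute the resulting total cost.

Total cost: 1160

Each office is assigned to its cheapest site among the open ones.
{D}: Elton→D 14·18=252, Vance→D 12·24=288, Holm→D 15·8=120, Ryde→D 14·5=70, Largo→D 9·12=108, Joliet→D 11·16=176, Pell→D 9·12=108. Service 1122; fixed 38; total 1160.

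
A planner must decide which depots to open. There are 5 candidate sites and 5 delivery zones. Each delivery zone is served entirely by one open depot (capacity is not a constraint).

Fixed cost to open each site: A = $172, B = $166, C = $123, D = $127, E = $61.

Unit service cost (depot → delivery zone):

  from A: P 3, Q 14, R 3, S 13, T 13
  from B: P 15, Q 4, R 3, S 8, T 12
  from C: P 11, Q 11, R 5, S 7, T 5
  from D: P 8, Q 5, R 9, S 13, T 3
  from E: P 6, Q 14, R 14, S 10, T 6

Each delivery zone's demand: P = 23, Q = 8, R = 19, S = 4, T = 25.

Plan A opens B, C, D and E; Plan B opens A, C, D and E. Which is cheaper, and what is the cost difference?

Plan A: {B, C, D, E}: P→E 6·23=138, Q→B 4·8=32, R→B 3·19=57, S→C 7·4=28, T→D 3·25=75. Service 330; fixed 477; total 807.
Plan B: {A, C, D, E}: P→A 3·23=69, Q→D 5·8=40, R→A 3·19=57, S→C 7·4=28, T→D 3·25=75. Service 269; fixed 483; total 752.
Difference: |807 − 752| = 55.

Plan B is cheaper by 55.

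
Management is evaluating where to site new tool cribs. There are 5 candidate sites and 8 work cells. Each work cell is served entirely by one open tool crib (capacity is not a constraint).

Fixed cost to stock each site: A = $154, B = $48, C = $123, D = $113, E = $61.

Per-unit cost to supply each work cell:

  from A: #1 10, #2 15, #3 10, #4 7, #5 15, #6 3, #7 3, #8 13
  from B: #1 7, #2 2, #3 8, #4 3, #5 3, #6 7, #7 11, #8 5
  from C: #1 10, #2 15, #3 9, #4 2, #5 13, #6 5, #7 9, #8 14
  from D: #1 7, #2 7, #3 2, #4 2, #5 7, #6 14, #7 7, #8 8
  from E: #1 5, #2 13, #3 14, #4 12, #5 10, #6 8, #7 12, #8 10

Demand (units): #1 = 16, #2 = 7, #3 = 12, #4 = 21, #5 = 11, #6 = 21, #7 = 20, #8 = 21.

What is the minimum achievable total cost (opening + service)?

For any fixed open set, each work cell goes to its cheapest open site; total = fixed + service.
{A, B}: #1→B 7·16=112, #2→B 2·7=14, #3→B 8·12=96, #4→B 3·21=63, #5→B 3·11=33, #6→A 3·21=63, #7→A 3·20=60, #8→B 5·21=105. Service 546; fixed 202; total 748.
{A, B, D}: #1→B 7·16=112, #2→B 2·7=14, #3→D 2·12=24, #4→D 2·21=42, #5→B 3·11=33, #6→A 3·21=63, #7→A 3·20=60, #8→B 5·21=105. Service 453; fixed 315; total 768.
{A, B, E}: #1→E 5·16=80, #2→B 2·7=14, #3→B 8·12=96, #4→B 3·21=63, #5→B 3·11=33, #6→A 3·21=63, #7→A 3·20=60, #8→B 5·21=105. Service 514; fixed 263; total 777.
{A, B, C, D, E}: service 421 + fixed 499 = 920
No other subset beats 748.

Minimum total cost: 748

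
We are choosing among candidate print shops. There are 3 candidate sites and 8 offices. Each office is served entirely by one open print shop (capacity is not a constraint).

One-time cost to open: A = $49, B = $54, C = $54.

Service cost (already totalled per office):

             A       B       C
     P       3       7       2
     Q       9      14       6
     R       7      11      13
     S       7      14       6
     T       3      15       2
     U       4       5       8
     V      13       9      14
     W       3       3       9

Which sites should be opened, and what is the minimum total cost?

Open A only; minimum total cost 98.

For any fixed open set, each office goes to its cheapest open site; total = fixed + service.
{A}: P→A 3, Q→A 9, R→A 7, S→A 7, T→A 3, U→A 4, V→A 13, W→A 3. Service 49; fixed 49; total 98.
{C}: service 60 + fixed 54 = 114
{B}: service 78 + fixed 54 = 132
{A, B, C}: P→C 2, Q→C 6, R→A 7, S→C 6, T→C 2, U→A 4, V→B 9, W→A 3. Service 39; fixed 157; total 196.
No other subset beats 98.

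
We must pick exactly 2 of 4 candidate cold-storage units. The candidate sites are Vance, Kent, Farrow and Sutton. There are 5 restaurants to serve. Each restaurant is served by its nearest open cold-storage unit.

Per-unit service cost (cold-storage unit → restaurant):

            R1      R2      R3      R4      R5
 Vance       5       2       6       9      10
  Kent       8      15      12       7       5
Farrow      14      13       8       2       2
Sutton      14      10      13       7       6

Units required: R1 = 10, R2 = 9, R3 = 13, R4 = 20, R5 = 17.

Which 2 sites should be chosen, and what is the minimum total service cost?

Choose Vance and Farrow; total service cost 220.

With exactly 2 open, each restaurant uses its cheapest among the chosen.
{Vance, Farrow}: R1→Vance 5·10=50, R2→Vance 2·9=18, R3→Vance 6·13=78, R4→Farrow 2·20=40, R5→Farrow 2·17=34. Service cost 220.
{Vance, Kent}: service cost 371
{Kent, Farrow}: service cost 375
Among all 6 size-2 choices, {Vance, Farrow} is lowest.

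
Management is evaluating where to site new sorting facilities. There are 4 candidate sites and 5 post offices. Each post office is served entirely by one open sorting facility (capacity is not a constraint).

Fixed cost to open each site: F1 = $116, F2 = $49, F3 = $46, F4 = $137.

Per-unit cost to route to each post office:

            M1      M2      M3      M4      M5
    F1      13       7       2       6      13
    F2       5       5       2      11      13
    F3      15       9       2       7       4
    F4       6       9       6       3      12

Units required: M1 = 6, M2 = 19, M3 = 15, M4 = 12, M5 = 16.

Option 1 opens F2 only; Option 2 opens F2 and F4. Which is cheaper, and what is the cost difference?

Option 1: {F2}: M1→F2 5·6=30, M2→F2 5·19=95, M3→F2 2·15=30, M4→F2 11·12=132, M5→F2 13·16=208. Service 495; fixed 49; total 544.
Option 2: {F2, F4}: M1→F2 5·6=30, M2→F2 5·19=95, M3→F2 2·15=30, M4→F4 3·12=36, M5→F4 12·16=192. Service 383; fixed 186; total 569.
Difference: |544 − 569| = 25.

Option 1 is cheaper by 25.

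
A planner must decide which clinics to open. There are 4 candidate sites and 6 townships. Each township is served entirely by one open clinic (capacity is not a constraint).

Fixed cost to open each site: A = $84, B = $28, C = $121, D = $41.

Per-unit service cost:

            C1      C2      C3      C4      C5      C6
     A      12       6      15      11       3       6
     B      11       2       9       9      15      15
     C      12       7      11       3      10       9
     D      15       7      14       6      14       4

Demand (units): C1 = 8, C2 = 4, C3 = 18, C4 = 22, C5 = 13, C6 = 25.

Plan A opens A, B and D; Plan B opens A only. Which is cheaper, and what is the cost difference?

Plan A: {A, B, D}: C1→B 11·8=88, C2→B 2·4=8, C3→B 9·18=162, C4→D 6·22=132, C5→A 3·13=39, C6→D 4·25=100. Service 529; fixed 153; total 682.
Plan B: {A}: C1→A 12·8=96, C2→A 6·4=24, C3→A 15·18=270, C4→A 11·22=242, C5→A 3·13=39, C6→A 6·25=150. Service 821; fixed 84; total 905.
Difference: |682 − 905| = 223.

Plan A is cheaper by 223.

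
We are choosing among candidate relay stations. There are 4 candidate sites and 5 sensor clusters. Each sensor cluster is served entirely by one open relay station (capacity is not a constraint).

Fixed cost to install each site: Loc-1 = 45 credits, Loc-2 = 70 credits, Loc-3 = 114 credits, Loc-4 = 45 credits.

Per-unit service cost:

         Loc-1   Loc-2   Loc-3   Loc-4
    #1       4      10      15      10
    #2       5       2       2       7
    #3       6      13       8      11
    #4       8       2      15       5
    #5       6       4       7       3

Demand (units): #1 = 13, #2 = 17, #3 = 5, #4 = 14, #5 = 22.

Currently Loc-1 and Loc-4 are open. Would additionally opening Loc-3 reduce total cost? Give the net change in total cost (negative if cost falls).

Current service cost with {Loc-1, Loc-4}: 303.
Adding Loc-3: each sensor cluster re-picks its cheapest; new service cost 252, saving 51.
Extra fixed cost: 114. Net change = 114 − 51 = 63.
(Totals: 393 → 456.)

No — net change +63 (cost rises by 63).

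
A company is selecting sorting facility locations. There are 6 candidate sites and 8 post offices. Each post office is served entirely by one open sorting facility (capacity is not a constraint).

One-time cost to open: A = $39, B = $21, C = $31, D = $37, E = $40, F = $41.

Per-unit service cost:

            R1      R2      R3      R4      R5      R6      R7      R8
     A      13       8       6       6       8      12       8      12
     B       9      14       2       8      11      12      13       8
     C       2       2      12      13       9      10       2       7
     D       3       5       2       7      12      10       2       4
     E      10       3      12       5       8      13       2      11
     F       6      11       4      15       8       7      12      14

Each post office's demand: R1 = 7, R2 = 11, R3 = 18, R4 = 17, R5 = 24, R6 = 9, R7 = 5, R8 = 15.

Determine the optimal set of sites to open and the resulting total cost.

Open D and E; minimum total cost 604.

For any fixed open set, each post office goes to its cheapest open site; total = fixed + service.
{D, E}: R1→D 3·7=21, R2→E 3·11=33, R3→D 2·18=36, R4→E 5·17=85, R5→E 8·24=192, R6→D 10·9=90, R7→D 2·5=10, R8→D 4·15=60. Service 527; fixed 77; total 604.
{C, D, E}: service 509 + fixed 108 = 617
{D, E, F}: service 500 + fixed 118 = 618
{A, B, C, D, E, F}: service 482 + fixed 209 = 691
No other subset beats 604.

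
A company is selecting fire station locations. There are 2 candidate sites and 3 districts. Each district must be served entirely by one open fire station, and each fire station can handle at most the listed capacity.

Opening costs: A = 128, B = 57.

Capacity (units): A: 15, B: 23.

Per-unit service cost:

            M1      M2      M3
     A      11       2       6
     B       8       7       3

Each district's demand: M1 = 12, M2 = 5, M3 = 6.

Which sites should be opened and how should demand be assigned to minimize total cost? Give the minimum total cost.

Open {B}: M1→B 8·12=96, M2→B 7·5=35, M3→B 3·6=18.
Loads: B carries 23/23. Service 149; fixed 57; total 206.
Next best feasible plan costs 309.

Minimum total cost: 206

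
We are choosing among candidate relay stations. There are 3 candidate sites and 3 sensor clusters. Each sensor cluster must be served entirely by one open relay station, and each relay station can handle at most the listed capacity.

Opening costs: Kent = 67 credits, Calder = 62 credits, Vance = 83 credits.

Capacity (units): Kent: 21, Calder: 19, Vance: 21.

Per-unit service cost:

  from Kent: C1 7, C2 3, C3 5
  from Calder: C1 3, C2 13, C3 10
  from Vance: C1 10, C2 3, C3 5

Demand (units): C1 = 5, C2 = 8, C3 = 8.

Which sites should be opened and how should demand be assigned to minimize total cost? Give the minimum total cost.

Open {Kent}: C1→Kent 7·5=35, C2→Kent 3·8=24, C3→Kent 5·8=40.
Loads: Kent carries 21/21. Service 99; fixed 67; total 166.
Next best feasible plan costs 197.

Minimum total cost: 166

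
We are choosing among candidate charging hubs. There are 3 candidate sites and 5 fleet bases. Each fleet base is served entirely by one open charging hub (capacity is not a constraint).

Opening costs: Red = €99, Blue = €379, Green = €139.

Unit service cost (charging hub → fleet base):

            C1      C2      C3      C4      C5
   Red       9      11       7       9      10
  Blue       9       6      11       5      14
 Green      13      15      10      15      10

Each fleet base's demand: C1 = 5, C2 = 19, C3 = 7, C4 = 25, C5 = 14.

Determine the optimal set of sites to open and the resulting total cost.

Open Red only; minimum total cost 767.

For any fixed open set, each fleet base goes to its cheapest open site; total = fixed + service.
{Red}: C1→Red 9·5=45, C2→Red 11·19=209, C3→Red 7·7=49, C4→Red 9·25=225, C5→Red 10·14=140. Service 668; fixed 99; total 767.
{Red, Green}: C1→Red 9·5=45, C2→Red 11·19=209, C3→Red 7·7=49, C4→Red 9·25=225, C5→Red 10·14=140. Service 668; fixed 238; total 906.
{Blue}: service 557 + fixed 379 = 936
{Red, Blue, Green}: service 473 + fixed 617 = 1090
(All 7 nonempty subsets were checked; Red only is lowest.)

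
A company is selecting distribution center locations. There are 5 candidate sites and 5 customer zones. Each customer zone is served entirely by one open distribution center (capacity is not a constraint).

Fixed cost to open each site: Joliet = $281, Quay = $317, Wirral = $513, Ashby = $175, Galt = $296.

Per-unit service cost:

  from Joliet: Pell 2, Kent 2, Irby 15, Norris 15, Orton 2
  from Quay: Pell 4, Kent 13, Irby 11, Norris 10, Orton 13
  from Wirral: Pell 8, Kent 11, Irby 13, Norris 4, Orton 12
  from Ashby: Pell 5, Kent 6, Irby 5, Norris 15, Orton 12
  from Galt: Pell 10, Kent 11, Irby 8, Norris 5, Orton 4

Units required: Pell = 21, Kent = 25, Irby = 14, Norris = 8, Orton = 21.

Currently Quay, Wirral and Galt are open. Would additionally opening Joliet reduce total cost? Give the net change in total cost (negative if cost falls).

Yes — net change −28 (cost falls by 28).

Current service cost with {Quay, Wirral, Galt}: 587.
Adding Joliet: each customer zone re-picks its cheapest; new service cost 278, saving 309.
Extra fixed cost: 281. Net change = 281 − 309 = -28.
(Totals: 1713 → 1685.)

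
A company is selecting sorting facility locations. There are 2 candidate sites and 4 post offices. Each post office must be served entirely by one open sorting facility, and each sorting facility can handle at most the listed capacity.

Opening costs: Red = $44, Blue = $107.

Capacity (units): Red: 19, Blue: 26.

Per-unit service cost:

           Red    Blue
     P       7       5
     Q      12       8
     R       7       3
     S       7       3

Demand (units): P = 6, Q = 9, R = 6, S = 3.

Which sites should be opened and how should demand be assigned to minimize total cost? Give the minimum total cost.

Minimum total cost: 236

Open {Blue}: P→Blue 5·6=30, Q→Blue 8·9=72, R→Blue 3·6=18, S→Blue 3·3=9.
Loads: Blue carries 24/26. Service 129; fixed 107; total 236.
Next best feasible plan costs 280.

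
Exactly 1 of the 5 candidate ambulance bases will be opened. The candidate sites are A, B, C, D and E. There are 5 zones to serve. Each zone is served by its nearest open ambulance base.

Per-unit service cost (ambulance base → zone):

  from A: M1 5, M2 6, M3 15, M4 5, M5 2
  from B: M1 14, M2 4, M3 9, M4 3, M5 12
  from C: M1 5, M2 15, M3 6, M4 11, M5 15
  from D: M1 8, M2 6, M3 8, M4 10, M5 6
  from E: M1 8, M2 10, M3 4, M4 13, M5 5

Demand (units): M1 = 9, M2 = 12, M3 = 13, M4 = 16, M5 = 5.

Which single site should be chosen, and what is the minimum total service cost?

Choose B only; total service cost 399.

With exactly 1 open, each zone uses its cheapest among the chosen.
{B}: M1→B 14·9=126, M2→B 4·12=48, M3→B 9·13=117, M4→B 3·16=48, M5→B 12·5=60. Service cost 399.
{A}: service cost 402
{D}: service cost 438
Among all 5 size-1 choices, {B} is lowest.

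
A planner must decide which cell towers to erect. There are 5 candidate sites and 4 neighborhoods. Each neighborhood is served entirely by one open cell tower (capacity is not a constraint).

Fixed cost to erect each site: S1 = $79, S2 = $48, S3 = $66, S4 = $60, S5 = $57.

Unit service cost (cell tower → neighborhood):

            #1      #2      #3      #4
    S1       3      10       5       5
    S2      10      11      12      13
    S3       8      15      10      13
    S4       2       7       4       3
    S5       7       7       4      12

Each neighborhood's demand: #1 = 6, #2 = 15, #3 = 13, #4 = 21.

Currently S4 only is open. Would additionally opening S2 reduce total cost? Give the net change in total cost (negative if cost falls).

Current service cost with {S4}: 232.
Adding S2: each neighborhood re-picks its cheapest; new service cost 232, saving 0.
Extra fixed cost: 48. Net change = 48 − 0 = 48.
(Totals: 292 → 340.)

No — net change +48 (cost rises by 48).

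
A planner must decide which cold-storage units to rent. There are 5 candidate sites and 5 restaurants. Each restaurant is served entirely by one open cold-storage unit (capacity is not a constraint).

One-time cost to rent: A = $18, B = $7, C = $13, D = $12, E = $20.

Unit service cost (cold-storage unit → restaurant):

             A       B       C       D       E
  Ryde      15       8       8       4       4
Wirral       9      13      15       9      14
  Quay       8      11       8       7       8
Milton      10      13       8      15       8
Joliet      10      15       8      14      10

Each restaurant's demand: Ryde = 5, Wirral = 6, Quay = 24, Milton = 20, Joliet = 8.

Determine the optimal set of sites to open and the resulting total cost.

Open C and D; minimum total cost 491.

For any fixed open set, each restaurant goes to its cheapest open site; total = fixed + service.
{C, D}: Ryde→D 4·5=20, Wirral→D 9·6=54, Quay→D 7·24=168, Milton→C 8·20=160, Joliet→C 8·8=64. Service 466; fixed 25; total 491.
{B, C, D}: service 466 + fixed 32 = 498
{A, C, D}: service 466 + fixed 43 = 509
{A, B, C, D, E}: service 466 + fixed 70 = 536
No other subset beats 491.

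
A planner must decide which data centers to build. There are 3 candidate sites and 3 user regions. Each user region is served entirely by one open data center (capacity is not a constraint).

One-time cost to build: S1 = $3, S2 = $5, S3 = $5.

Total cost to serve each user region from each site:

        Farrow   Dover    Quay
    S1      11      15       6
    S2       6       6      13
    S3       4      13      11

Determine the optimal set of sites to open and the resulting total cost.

Open S1 and S2; minimum total cost 26.

For any fixed open set, each user region goes to its cheapest open site; total = fixed + service.
{S1, S2}: Farrow→S2 6, Dover→S2 6, Quay→S1 6. Service 18; fixed 8; total 26.
{S1, S2, S3}: Farrow→S3 4, Dover→S2 6, Quay→S1 6. Service 16; fixed 13; total 29.
{S2}: service 25 + fixed 5 = 30
{S1}: service 32 + fixed 3 = 35
No other subset beats 26.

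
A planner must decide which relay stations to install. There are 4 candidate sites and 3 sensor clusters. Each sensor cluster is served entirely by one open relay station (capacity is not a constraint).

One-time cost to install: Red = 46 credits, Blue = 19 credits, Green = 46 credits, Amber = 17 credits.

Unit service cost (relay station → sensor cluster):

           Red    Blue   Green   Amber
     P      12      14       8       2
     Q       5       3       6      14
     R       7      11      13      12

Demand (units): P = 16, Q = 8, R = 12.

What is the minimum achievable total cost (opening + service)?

Minimum total cost: 219

For any fixed open set, each sensor cluster goes to its cheapest open site; total = fixed + service.
{Red, Amber}: P→Amber 2·16=32, Q→Red 5·8=40, R→Red 7·12=84. Service 156; fixed 63; total 219.
{Red, Blue, Amber}: service 140 + fixed 82 = 222
{Blue, Amber}: service 188 + fixed 36 = 224
{Red, Blue, Green, Amber}: service 140 + fixed 128 = 268
No other subset beats 219.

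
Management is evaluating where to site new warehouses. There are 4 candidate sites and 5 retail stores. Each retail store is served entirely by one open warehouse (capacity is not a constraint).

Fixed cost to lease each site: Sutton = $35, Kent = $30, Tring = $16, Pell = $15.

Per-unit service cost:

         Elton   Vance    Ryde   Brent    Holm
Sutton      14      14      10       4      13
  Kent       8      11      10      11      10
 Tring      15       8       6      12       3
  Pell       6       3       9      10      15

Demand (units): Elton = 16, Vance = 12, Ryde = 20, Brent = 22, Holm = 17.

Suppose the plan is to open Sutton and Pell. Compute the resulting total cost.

Total cost: 671

Each retail store is assigned to its cheapest site among the open ones.
{Sutton, Pell}: Elton→Pell 6·16=96, Vance→Pell 3·12=36, Ryde→Pell 9·20=180, Brent→Sutton 4·22=88, Holm→Sutton 13·17=221. Service 621; fixed 50; total 671.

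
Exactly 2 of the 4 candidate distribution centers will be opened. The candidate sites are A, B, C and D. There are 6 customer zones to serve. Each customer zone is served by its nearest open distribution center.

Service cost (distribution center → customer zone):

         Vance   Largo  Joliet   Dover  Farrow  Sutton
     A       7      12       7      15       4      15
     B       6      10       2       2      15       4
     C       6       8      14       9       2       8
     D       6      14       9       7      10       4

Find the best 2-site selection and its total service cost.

Choose B and C; total service cost 24.

With exactly 2 open, each customer zone uses its cheapest among the chosen.
{B, C}: Vance→B 6, Largo→C 8, Joliet→B 2, Dover→B 2, Farrow→C 2, Sutton→B 4. Service cost 24.
{A, B}: service cost 28
{B, D}: service cost 34
Among all 6 size-2 choices, {B, C} is lowest.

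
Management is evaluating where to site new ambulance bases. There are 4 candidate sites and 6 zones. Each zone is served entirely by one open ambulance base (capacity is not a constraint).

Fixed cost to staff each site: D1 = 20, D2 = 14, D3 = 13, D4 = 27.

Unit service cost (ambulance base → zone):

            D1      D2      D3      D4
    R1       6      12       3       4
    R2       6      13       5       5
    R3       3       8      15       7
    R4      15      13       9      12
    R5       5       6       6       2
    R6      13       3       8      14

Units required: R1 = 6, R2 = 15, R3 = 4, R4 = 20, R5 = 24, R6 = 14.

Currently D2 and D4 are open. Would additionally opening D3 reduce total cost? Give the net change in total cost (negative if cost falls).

Current service cost with {D2, D4}: 457.
Adding D3: each zone re-picks its cheapest; new service cost 391, saving 66.
Extra fixed cost: 13. Net change = 13 − 66 = -53.
(Totals: 498 → 445.)

Yes — net change −53 (cost falls by 53).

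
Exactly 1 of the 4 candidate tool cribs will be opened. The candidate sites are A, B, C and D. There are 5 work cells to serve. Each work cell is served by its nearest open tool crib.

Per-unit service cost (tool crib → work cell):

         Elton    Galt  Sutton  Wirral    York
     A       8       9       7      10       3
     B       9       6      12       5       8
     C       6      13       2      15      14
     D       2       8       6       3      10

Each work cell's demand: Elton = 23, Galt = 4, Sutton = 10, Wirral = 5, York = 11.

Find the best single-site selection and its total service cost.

Choose D only; total service cost 263.

With exactly 1 open, each work cell uses its cheapest among the chosen.
{D}: Elton→D 2·23=46, Galt→D 8·4=32, Sutton→D 6·10=60, Wirral→D 3·5=15, York→D 10·11=110. Service cost 263.
{A}: service cost 373
{C}: service cost 439
Among all 4 size-1 choices, {D} is lowest.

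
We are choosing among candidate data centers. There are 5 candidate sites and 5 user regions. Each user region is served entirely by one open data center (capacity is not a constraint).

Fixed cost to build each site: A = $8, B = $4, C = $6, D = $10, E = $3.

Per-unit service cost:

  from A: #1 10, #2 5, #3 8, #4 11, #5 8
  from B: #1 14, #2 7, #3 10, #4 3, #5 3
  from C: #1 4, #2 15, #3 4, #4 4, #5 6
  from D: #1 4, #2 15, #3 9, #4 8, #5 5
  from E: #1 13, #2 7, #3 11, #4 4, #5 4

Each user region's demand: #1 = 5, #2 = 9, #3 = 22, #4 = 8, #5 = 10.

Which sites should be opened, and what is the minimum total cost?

For any fixed open set, each user region goes to its cheapest open site; total = fixed + service.
{A, B, C}: #1→C 4·5=20, #2→A 5·9=45, #3→C 4·22=88, #4→B 3·8=24, #5→B 3·10=30. Service 207; fixed 18; total 225.
{A, B, C, E}: #1→C 4·5=20, #2→A 5·9=45, #3→C 4·22=88, #4→B 3·8=24, #5→B 3·10=30. Service 207; fixed 21; total 228.
{A, B, C, D}: service 207 + fixed 28 = 235
{A, B, C, D, E}: service 207 + fixed 31 = 238
No other subset beats 225.

Open A, B and C; minimum total cost 225.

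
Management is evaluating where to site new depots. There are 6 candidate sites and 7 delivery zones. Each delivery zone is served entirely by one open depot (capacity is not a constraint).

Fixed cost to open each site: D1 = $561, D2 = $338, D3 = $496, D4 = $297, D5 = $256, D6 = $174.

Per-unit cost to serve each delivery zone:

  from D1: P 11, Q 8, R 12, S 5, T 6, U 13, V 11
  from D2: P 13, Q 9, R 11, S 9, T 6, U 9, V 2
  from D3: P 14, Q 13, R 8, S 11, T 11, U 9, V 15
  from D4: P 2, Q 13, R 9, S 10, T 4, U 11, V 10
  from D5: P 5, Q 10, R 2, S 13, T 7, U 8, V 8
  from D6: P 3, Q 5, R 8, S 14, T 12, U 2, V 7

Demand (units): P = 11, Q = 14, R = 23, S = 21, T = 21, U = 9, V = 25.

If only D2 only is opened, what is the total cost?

Total cost: 1306

Each delivery zone is assigned to its cheapest site among the open ones.
{D2}: P→D2 13·11=143, Q→D2 9·14=126, R→D2 11·23=253, S→D2 9·21=189, T→D2 6·21=126, U→D2 9·9=81, V→D2 2·25=50. Service 968; fixed 338; total 1306.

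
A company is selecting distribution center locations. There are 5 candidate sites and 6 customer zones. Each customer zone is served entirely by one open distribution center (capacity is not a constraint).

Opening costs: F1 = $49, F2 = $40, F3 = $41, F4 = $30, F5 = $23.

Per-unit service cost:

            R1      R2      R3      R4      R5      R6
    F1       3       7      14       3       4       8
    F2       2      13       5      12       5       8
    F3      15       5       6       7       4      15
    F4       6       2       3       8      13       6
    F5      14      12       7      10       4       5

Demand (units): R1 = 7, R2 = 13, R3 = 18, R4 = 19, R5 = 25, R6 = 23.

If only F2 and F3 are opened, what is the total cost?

Total cost: 667

Each customer zone is assigned to its cheapest site among the open ones.
{F2, F3}: R1→F2 2·7=14, R2→F3 5·13=65, R3→F2 5·18=90, R4→F3 7·19=133, R5→F3 4·25=100, R6→F2 8·23=184. Service 586; fixed 81; total 667.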